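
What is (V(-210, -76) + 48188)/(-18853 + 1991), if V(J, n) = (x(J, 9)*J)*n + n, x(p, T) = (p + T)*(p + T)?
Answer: -322424036/8431 ≈ -38243.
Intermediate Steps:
x(p, T) = (T + p)**2 (x(p, T) = (T + p)*(T + p) = (T + p)**2)
V(J, n) = n + J*n*(9 + J)**2 (V(J, n) = ((9 + J)**2*J)*n + n = (J*(9 + J)**2)*n + n = J*n*(9 + J)**2 + n = n + J*n*(9 + J)**2)
(V(-210, -76) + 48188)/(-18853 + 1991) = (-76*(1 - 210*(9 - 210)**2) + 48188)/(-18853 + 1991) = (-76*(1 - 210*(-201)**2) + 48188)/(-16862) = (-76*(1 - 210*40401) + 48188)*(-1/16862) = (-76*(1 - 8484210) + 48188)*(-1/16862) = (-76*(-8484209) + 48188)*(-1/16862) = (644799884 + 48188)*(-1/16862) = 644848072*(-1/16862) = -322424036/8431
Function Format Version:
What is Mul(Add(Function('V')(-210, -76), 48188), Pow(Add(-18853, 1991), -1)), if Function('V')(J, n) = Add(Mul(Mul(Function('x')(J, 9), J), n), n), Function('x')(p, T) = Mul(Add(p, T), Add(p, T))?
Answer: Rational(-322424036, 8431) ≈ -38243.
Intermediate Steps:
Function('x')(p, T) = Pow(Add(T, p), 2) (Function('x')(p, T) = Mul(Add(T, p), Add(T, p)) = Pow(Add(T, p), 2))
Function('V')(J, n) = Add(n, Mul(J, n, Pow(Add(9, J), 2))) (Function('V')(J, n) = Add(Mul(Mul(Pow(Add(9, J), 2), J), n), n) = Add(Mul(Mul(J, Pow(Add(9, J), 2)), n), n) = Add(Mul(J, n, Pow(Add(9, J), 2)), n) = Add(n, Mul(J, n, Pow(Add(9, J), 2))))
Mul(Add(Function('V')(-210, -76), 48188), Pow(Add(-18853, 1991), -1)) = Mul(Add(Mul(-76, Add(1, Mul(-210, Pow(Add(9, -210), 2)))), 48188), Pow(Add(-18853, 1991), -1)) = Mul(Add(Mul(-76, Add(1, Mul(-210, Pow(-201, 2)))), 48188), Pow(-16862, -1)) = Mul(Add(Mul(-76, Add(1, Mul(-210, 40401))), 48188), Rational(-1, 16862)) = Mul(Add(Mul(-76, Add(1, -8484210)), 48188), Rational(-1, 16862)) = Mul(Add(Mul(-76, -8484209), 48188), Rational(-1, 16862)) = Mul(Add(644799884, 48188), Rational(-1, 16862)) = Mul(644848072, Rational(-1, 16862)) = Rational(-322424036, 8431)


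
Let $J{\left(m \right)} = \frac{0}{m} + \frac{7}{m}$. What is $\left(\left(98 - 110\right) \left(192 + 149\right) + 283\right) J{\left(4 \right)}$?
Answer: $- \frac{26663}{4} \approx -6665.8$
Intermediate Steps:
$J{\left(m \right)} = \frac{7}{m}$ ($J{\left(m \right)} = 0 + \frac{7}{m} = \frac{7}{m}$)
$\left(\left(98 - 110\right) \left(192 + 149\right) + 283\right) J{\left(4 \right)} = \left(\left(98 - 110\right) \left(192 + 149\right) + 283\right) \frac{7}{4} = \left(\left(-12\right) 341 + 283\right) 7 \cdot \frac{1}{4} = \left(-4092 + 283\right) \frac{7}{4} = \left(-3809\right) \frac{7}{4} = - \frac{26663}{4}$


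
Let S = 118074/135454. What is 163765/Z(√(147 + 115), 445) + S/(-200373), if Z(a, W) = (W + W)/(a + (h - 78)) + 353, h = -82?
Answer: 296384378908040895816/628691878929522677 + 72875425*√262/1528800271 ≈ 472.20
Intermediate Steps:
S = 5367/6157 (S = 118074*(1/135454) = 5367/6157 ≈ 0.87169)
Z(a, W) = 353 + 2*W/(-160 + a) (Z(a, W) = (W + W)/(a + (-82 - 78)) + 353 = (2*W)/(a - 160) + 353 = (2*W)/(-160 + a) + 353 = 2*W/(-160 + a) + 353 = 353 + 2*W/(-160 + a))
163765/Z(√(147 + 115), 445) + S/(-200373) = 163765/(((-56480 + 2*445 + 353*√(147 + 115))/(-160 + √(147 + 115)))) + (5367/6157)/(-200373) = 163765/(((-56480 + 890 + 353*√262)/(-160 + √262))) + (5367/6157)*(-1/200373) = 163765/(((-55590 + 353*√262)/(-160 + √262))) - 1789/411232187 = 163765*((-160 + √262)/(-55590 + 353*√262)) - 1789/411232187 = 163765*(-160 + √262)/(-55590 + 353*√262) - 1789/411232187 = -1789/411232187 + 163765*(-160 + √262)/(-55590 + 353*√262)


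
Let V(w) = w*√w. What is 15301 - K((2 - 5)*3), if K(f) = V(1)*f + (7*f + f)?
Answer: 15382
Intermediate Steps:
V(w) = w^(3/2)
K(f) = 9*f (K(f) = 1^(3/2)*f + (7*f + f) = 1*f + 8*f = f + 8*f = 9*f)
15301 - K((2 - 5)*3) = 15301 - 9*(2 - 5)*3 = 15301 - 9*(-3*3) = 15301 - 9*(-9) = 15301 - 1*(-81) = 15301 + 81 = 15382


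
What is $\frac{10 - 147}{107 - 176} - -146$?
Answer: $\frac{10211}{69} \approx 147.99$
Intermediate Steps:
$\frac{10 - 147}{107 - 176} - -146 = - \frac{137}{-69} + 146 = \left(-137\right) \left(- \frac{1}{69}\right) + 146 = \frac{137}{69} + 146 = \frac{10211}{69}$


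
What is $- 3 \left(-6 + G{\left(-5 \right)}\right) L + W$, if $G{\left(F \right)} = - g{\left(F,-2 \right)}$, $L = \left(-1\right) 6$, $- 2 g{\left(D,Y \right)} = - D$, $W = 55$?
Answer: $-8$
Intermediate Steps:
$g{\left(D,Y \right)} = \frac{D}{2}$ ($g{\left(D,Y \right)} = - \frac{\left(-1\right) D}{2} = \frac{D}{2}$)
$L = -6$
$G{\left(F \right)} = - \frac{F}{2}$
$- 3 \left(-6 + G{\left(-5 \right)}\right) L + W = - 3 \left(-6 - - \frac{5}{2}\right) \left(-6\right) + 55 = - 3 \left(-6 + \frac{5}{2}\right) \left(-6\right) + 55 = \left(-3\right) \left(- \frac{7}{2}\right) \left(-6\right) + 55 = \frac{21}{2} \left(-6\right) + 55 = -63 + 55 = -8$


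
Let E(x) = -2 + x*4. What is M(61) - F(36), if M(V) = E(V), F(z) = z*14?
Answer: -262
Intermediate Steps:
E(x) = -2 + 4*x
F(z) = 14*z
M(V) = -2 + 4*V
M(61) - F(36) = (-2 + 4*61) - 14*36 = (-2 + 244) - 1*504 = 242 - 504 = -262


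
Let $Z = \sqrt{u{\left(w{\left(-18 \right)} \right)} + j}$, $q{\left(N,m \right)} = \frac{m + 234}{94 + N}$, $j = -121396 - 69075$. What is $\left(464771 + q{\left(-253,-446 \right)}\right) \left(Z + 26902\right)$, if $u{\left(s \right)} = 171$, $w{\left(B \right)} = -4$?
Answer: $\frac{37509915934}{3} + \frac{13943170 i \sqrt{1903}}{3} \approx 1.2503 \cdot 10^{10} + 2.0275 \cdot 10^{8} i$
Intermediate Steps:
$j = -190471$
$q{\left(N,m \right)} = \frac{234 + m}{94 + N}$
$Z = 10 i \sqrt{1903}$ ($Z = \sqrt{171 - 190471} = \sqrt{-190300} = 10 i \sqrt{1903} \approx 436.23 i$)
$\left(464771 + q{\left(-253,-446 \right)}\right) \left(Z + 26902\right) = \left(464771 + \frac{234 - 446}{94 - 253}\right) \left(10 i \sqrt{1903} + 26902\right) = \left(464771 + \frac{1}{-159} \left(-212\right)\right) \left(26902 + 10 i \sqrt{1903}\right) = \left(464771 - - \frac{4}{3}\right) \left(26902 + 10 i \sqrt{1903}\right) = \left(464771 + \frac{4}{3}\right) \left(26902 + 10 i \sqrt{1903}\right) = \frac{1394317 \left(26902 + 10 i \sqrt{1903}\right)}{3} = \frac{37509915934}{3} + \frac{13943170 i \sqrt{1903}}{3}$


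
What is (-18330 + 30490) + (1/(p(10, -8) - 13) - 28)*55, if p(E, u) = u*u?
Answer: 541675/51 ≈ 10621.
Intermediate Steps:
p(E, u) = u²
(-18330 + 30490) + (1/(p(10, -8) - 13) - 28)*55 = (-18330 + 30490) + (1/((-8)² - 13) - 28)*55 = 12160 + (1/(64 - 13) - 28)*55 = 12160 + (1/51 - 28)*55 = 12160 - 1427/51*55 = 12160 - 78485/51 = 541675/51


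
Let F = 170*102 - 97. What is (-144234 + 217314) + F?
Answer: 90323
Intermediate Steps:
F = 17243 (F = 17340 - 97 = 17243)
(-144234 + 217314) + F = (-144234 + 217314) + 17243 = 73080 + 17243 = 90323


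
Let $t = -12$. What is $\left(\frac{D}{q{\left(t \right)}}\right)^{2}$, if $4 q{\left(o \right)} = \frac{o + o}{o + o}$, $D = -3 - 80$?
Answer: $110224$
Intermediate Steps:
$D = -83$ ($D = -3 - 80 = -83$)
$q{\left(o \right)} = \frac{1}{4}$ ($q{\left(o \right)} = \frac{\left(o + o\right) \frac{1}{o + o}}{4} = \frac{2 o \frac{1}{2 o}}{4} = \frac{1}{4} \cdot 1 = \frac{1}{4}$)
$\left(\frac{D}{q{\left(t \right)}}\right)^{2} = \left(- 83 \frac{1}{\frac{1}{4}}\right)^{2} = \left(\left(-83\right) 4\right)^{2} = \left(-332\right)^{2} = 110224$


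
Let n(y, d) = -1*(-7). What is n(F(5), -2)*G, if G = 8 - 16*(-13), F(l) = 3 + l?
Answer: 1512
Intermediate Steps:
n(y, d) = 7
G = 216 (G = 8 + 208 = 216)
n(F(5), -2)*G = 7*216 = 1512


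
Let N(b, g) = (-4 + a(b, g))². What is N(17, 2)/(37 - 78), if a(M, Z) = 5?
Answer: -1/41 ≈ -0.024390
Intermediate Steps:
N(b, g) = 1 (N(b, g) = (-4 + 5)² = 1² = 1)
N(17, 2)/(37 - 78) = 1/(37 - 78) = 1/(-41) = 1*(-1/41) = -1/41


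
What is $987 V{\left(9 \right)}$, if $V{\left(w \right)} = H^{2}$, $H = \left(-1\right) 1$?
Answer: $987$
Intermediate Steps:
$H = -1$
$V{\left(w \right)} = 1$ ($V{\left(w \right)} = \left(-1\right)^{2} = 1$)
$987 V{\left(9 \right)} = 987 \cdot 1 = 987$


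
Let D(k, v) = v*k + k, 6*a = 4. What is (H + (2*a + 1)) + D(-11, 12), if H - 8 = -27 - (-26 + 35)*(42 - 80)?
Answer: 547/3 ≈ 182.33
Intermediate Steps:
a = ⅔ (a = (⅙)*4 = ⅔ ≈ 0.66667)
D(k, v) = k + k*v (D(k, v) = k*v + k = k + k*v)
H = 323 (H = 8 + (-27 - (-26 + 35)*(42 - 80)) = 8 + (-27 - 9*(-38)) = 8 + (-27 - 1*(-342)) = 8 + (-27 + 342) = 8 + 315 = 323)
(H + (2*a + 1)) + D(-11, 12) = (323 + (2*(⅔) + 1)) - 11*(1 + 12) = (323 + (4/3 + 1)) - 11*13 = (323 + 7/3) - 143 = 976/3 - 143 = 547/3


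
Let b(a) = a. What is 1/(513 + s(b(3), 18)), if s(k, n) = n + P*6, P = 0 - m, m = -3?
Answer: 1/549 ≈ 0.0018215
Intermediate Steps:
P = 3 (P = 0 - 1*(-3) = 0 + 3 = 3)
s(k, n) = 18 + n (s(k, n) = n + 3*6 = n + 18 = 18 + n)
1/(513 + s(b(3), 18)) = 1/(513 + (18 + 18)) = 1/(513 + 36) = 1/549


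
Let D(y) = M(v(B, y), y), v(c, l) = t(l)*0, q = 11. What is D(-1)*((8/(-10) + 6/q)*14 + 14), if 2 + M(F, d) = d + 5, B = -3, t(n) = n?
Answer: 1148/55 ≈ 20.873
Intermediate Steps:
v(c, l) = 0 (v(c, l) = l*0 = 0)
M(F, d) = 3 + d (M(F, d) = -2 + (d + 5) = -2 + (5 + d) = 3 + d)
D(y) = 3 + y
D(-1)*((8/(-10) + 6/q)*14 + 14) = (3 - 1)*((8/(-10) + 6/11)*14 + 14) = 2*((8*(-1/10) + 6*(1/11))*14 + 14) = 2*((-4/5 + 6/11)*14 + 14) = 2*(-14/55*14 + 14) = 2*(-196/55 + 14) = 2*(574/55) = 1148/55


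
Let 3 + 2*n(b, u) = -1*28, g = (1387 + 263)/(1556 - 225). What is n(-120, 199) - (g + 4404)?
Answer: -1069819/242 ≈ -4420.7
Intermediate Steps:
g = 150/121 (g = 1650/1331 = 1650*(1/1331) = 150/121 ≈ 1.2397)
n(b, u) = -31/2 (n(b, u) = -3/2 + (-1*28)/2 = -3/2 + (½)*(-28) = -3/2 - 14 = -31/2)
n(-120, 199) - (g + 4404) = -31/2 - (150/121 + 4404) = -31/2 - 1*533034/121 = -31/2 - 533034/121 = -1069819/242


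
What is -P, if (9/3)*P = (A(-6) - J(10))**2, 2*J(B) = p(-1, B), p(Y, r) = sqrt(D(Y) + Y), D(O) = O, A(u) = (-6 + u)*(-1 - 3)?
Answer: -4607/6 + 16*I*sqrt(2) ≈ -767.83 + 22.627*I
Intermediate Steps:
A(u) = 24 - 4*u (A(u) = (-6 + u)*(-4) = 24 - 4*u)
p(Y, r) = sqrt(2)*sqrt(Y) (p(Y, r) = sqrt(Y + Y) = sqrt(2*Y) = sqrt(2)*sqrt(Y))
J(B) = I*sqrt(2)/2 (J(B) = (sqrt(2)*sqrt(-1))/2 = (sqrt(2)*I)/2 = (I*sqrt(2))/2 = I*sqrt(2)/2)
P = (48 - I*sqrt(2)/2)**2/3 (P = ((24 - 4*(-6)) - I*sqrt(2)/2)**2/3 = ((24 + 24) - I*sqrt(2)/2)**2/3 = (48 - I*sqrt(2)/2)**2/3 ≈ 767.83 - 22.627*I)
-P = -(96 - I*sqrt(2))**2/12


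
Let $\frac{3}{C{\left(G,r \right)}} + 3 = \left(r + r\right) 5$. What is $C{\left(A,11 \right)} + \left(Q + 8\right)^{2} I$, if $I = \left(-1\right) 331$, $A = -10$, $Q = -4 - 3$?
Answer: $- \frac{35414}{107} \approx -330.97$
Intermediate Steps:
$Q = -7$ ($Q = -4 - 3 = -7$)
$C{\left(G,r \right)} = \frac{3}{-3 + 10 r}$ ($C{\left(G,r \right)} = \frac{3}{-3 + \left(r + r\right) 5} = \frac{3}{-3 + 2 r 5} = \frac{3}{-3 + 10 r}$)
$I = -331$
$C{\left(A,11 \right)} + \left(Q + 8\right)^{2} I = \frac{3}{-3 + 10 \cdot 11} + \left(-7 + 8\right)^{2} \left(-331\right) = \frac{3}{-3 + 110} + 1^{2} \left(-331\right) = \frac{3}{107} + 1 \left(-331\right) = 3 \cdot \frac{1}{107} - 331 = \frac{3}{107} - 331 = - \frac{35414}{107}$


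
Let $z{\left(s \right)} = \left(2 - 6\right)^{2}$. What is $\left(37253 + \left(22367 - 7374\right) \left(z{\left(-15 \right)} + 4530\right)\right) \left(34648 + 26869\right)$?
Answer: $4195178328827$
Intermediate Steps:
$z{\left(s \right)} = 16$ ($z{\left(s \right)} = \left(-4\right)^{2} = 16$)
$\left(37253 + \left(22367 - 7374\right) \left(z{\left(-15 \right)} + 4530\right)\right) \left(34648 + 26869\right) = \left(37253 + \left(22367 - 7374\right) \left(16 + 4530\right)\right) \left(34648 + 26869\right) = \left(37253 + 14993 \cdot 4546\right) 61517 = \left(37253 + 68158178\right) 61517 = 68195431 \cdot 61517 = 4195178328827$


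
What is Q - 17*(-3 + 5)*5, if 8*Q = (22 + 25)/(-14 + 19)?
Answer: -6753/40 ≈ -168.82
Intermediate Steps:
Q = 47/40 (Q = ((22 + 25)/(-14 + 19))/8 = (47/5)/8 = (47*(1/5))/8 = (1/8)*(47/5) = 47/40 ≈ 1.1750)
Q - 17*(-3 + 5)*5 = 47/40 - 17*(-3 + 5)*5 = 47/40 - 34*5 = 47/40 - 17*10 = 47/40 - 170 = -6753/40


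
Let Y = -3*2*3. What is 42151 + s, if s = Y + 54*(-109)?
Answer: 36247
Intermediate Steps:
Y = -18 (Y = -6*3 = -18)
s = -5904 (s = -18 + 54*(-109) = -18 - 5886 = -5904)
42151 + s = 42151 - 5904 = 36247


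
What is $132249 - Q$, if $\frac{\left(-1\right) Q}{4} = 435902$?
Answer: $1875857$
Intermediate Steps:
$Q = -1743608$ ($Q = \left(-4\right) 435902 = -1743608$)
$132249 - Q = 132249 - -1743608 = 132249 + 1743608 = 1875857$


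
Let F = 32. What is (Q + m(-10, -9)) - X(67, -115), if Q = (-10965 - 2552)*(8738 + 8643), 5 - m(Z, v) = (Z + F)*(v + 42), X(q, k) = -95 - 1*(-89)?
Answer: -234939692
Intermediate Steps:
X(q, k) = -6 (X(q, k) = -95 + 89 = -6)
m(Z, v) = 5 - (32 + Z)*(42 + v) (m(Z, v) = 5 - (Z + 32)*(v + 42) = 5 - (32 + Z)*(42 + v))
Q = -234938977 (Q = -13517*17381 = -234938977)
(Q + m(-10, -9)) - X(67, -115) = (-234938977 + (-1339 - 42*(-10) - 32*(-9) - 1*(-10)*(-9))) - 1*(-6) = (-234938977 + (-1339 + 420 + 288 - 90)) + 6 = (-234938977 - 721) + 6 = -234939698 + 6 = -234939692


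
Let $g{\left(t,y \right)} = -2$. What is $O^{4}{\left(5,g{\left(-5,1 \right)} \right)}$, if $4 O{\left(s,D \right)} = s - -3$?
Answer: $16$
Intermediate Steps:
$O{\left(s,D \right)} = \frac{3}{4} + \frac{s}{4}$ ($O{\left(s,D \right)} = \frac{s - -3}{4} = \frac{s + 3}{4} = \frac{3 + s}{4} = \frac{3}{4} + \frac{s}{4}$)
$O^{4}{\left(5,g{\left(-5,1 \right)} \right)} = \left(\frac{3}{4} + \frac{1}{4} \cdot 5\right)^{4} = \left(\frac{3}{4} + \frac{5}{4}\right)^{4} = 2^{4} = 16$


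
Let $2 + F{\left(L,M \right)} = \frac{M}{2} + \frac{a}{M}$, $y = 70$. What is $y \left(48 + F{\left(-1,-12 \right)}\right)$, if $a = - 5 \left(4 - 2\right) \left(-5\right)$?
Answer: $\frac{7525}{3} \approx 2508.3$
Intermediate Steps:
$a = 50$ ($a = \left(-5\right) 2 \left(-5\right) = \left(-10\right) \left(-5\right) = 50$)
$F{\left(L,M \right)} = -2 + \frac{M}{2} + \frac{50}{M}$ ($F{\left(L,M \right)} = -2 + \left(\frac{M}{2} + \frac{50}{M}\right) = -2 + \frac{M}{2} + \frac{50}{M}$)
$y \left(48 + F{\left(-1,-12 \right)}\right) = 70 \left(48 + \left(-2 + \frac{1}{2} \left(-12\right) + \frac{50}{-12}\right)\right) = 70 \left(48 - \frac{73}{6}\right) = 70 \cdot \frac{215}{6} = \frac{7525}{3}$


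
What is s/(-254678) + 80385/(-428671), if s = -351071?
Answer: 130021665611/109173072938 ≈ 1.1910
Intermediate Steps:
s/(-254678) + 80385/(-428671) = -351071/(-254678) + 80385/(-428671) = -351071*(-1/254678) + 80385*(-1/428671) = 351071/254678 - 80385/428671 = 130021665611/109173072938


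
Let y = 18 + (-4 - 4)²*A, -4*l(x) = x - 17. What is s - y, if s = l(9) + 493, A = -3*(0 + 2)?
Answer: 861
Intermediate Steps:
l(x) = 17/4 - x/4 (l(x) = -(x - 17)/4 = -(-17 + x)/4 = 17/4 - x/4)
A = -6 (A = -3*2 = -6)
y = -366 (y = 18 + (-4 - 4)²*(-6) = 18 + (-8)²*(-6) = 18 + 64*(-6) = 18 - 384 = -366)
s = 495 (s = (17/4 - ¼*9) + 493 = (17/4 - 9/4) + 493 = 2 + 493 = 495)
s - y = 495 - 1*(-366) = 495 + 366 = 861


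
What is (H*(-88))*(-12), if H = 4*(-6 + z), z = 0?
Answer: -25344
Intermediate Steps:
H = -24 (H = 4*(-6 + 0) = 4*(-6) = -24)
(H*(-88))*(-12) = -24*(-88)*(-12) = 2112*(-12) = -25344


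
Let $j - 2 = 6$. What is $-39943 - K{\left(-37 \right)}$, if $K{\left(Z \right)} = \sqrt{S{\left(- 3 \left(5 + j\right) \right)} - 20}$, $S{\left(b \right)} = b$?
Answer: $-39943 - i \sqrt{59} \approx -39943.0 - 7.6811 i$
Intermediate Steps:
$j = 8$ ($j = 2 + 6 = 8$)
$K{\left(Z \right)} = i \sqrt{59}$ ($K{\left(Z \right)} = \sqrt{- 3 \left(5 + 8\right) - 20} = \sqrt{\left(-3\right) 13 - 20} = \sqrt{-39 - 20} = \sqrt{-59} = i \sqrt{59}$)
$-39943 - K{\left(-37 \right)} = -39943 - i \sqrt{59}$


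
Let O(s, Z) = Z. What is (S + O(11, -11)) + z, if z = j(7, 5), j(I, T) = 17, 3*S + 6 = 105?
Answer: 39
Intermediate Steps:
S = 33 (S = -2 + (1/3)*105 = -2 + 35 = 33)
z = 17
(S + O(11, -11)) + z = (33 - 11) + 17 = 22 + 17 = 39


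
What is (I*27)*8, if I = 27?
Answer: 5832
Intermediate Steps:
(I*27)*8 = (27*27)*8 = 729*8 = 5832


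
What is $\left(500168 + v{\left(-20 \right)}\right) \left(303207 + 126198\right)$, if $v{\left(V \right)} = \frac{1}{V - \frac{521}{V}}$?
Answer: $\frac{25987740032940}{121} \approx 2.1477 \cdot 10^{11}$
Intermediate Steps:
$\left(500168 + v{\left(-20 \right)}\right) \left(303207 + 126198\right) = \left(500168 - \frac{20}{-521 + \left(-20\right)^{2}}\right) \left(303207 + 126198\right) = \left(500168 - \frac{20}{-521 + 400}\right) 429405 = \left(500168 - \frac{20}{-121}\right) 429405 = \left(500168 - - \frac{20}{121}\right) 429405 = \left(500168 + \frac{20}{121}\right) 429405 = \frac{60520348}{121} \cdot 429405 = \frac{25987740032940}{121}$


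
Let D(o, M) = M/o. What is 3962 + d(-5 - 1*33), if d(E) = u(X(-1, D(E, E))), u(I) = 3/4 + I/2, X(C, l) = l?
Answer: 15853/4 ≈ 3963.3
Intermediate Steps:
u(I) = ¾ + I/2 (u(I) = 3*(¼) + I*(½) = ¾ + I/2)
d(E) = 5/4 (d(E) = ¾ + (E/E)/2 = ¾ + (½)*1 = ¾ + ½ = 5/4)
3962 + d(-5 - 1*33) = 3962 + 5/4 = 15853/4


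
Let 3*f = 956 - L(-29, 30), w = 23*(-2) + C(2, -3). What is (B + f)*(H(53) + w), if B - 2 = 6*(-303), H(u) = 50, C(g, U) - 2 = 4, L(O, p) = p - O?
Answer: -15170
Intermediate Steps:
C(g, U) = 6 (C(g, U) = 2 + 4 = 6)
w = -40 (w = 23*(-2) + 6 = -46 + 6 = -40)
f = 299 (f = (956 - (30 - 1*(-29)))/3 = (956 - (30 + 29))/3 = (956 - 1*59)/3 = (956 - 59)/3 = (⅓)*897 = 299)
B = -1816 (B = 2 + 6*(-303) = 2 - 1818 = -1816)
(B + f)*(H(53) + w) = (-1816 + 299)*(50 - 40) = -1517*10 = -15170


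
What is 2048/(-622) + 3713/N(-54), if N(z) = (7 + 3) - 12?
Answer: -1156791/622 ≈ -1859.8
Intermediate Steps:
N(z) = -2 (N(z) = 10 - 12 = -2)
2048/(-622) + 3713/N(-54) = 2048/(-622) + 3713/(-2) = 2048*(-1/622) + 3713*(-½) = -1024/311 - 3713/2 = -1156791/622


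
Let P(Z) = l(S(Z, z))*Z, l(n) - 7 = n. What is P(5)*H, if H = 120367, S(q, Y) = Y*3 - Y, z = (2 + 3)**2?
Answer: 34304595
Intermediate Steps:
z = 25 (z = 5**2 = 25)
S(q, Y) = 2*Y (S(q, Y) = 3*Y - Y = 2*Y)
l(n) = 7 + n
P(Z) = 57*Z (P(Z) = (7 + 2*25)*Z = (7 + 50)*Z = 57*Z)
P(5)*H = (57*5)*120367 = 285*120367 = 34304595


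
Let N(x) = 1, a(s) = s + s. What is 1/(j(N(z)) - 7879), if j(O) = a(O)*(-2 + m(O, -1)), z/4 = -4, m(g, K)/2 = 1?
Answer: -1/7879 ≈ -0.00012692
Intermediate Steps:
m(g, K) = 2 (m(g, K) = 2*1 = 2)
a(s) = 2*s
z = -16 (z = 4*(-4) = -16)
j(O) = 0 (j(O) = (2*O)*(-2 + 2) = (2*O)*0 = 0)
1/(j(N(z)) - 7879) = 1/(0 - 7879) = 1/(-7879) = -1/7879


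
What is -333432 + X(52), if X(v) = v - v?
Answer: -333432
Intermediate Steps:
X(v) = 0
-333432 + X(52) = -333432 + 0 = -333432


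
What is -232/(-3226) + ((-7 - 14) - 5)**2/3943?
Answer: 1547776/6360059 ≈ 0.24336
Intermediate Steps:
-232/(-3226) + ((-7 - 14) - 5)**2/3943 = -232*(-1/3226) + (-21 - 5)**2*(1/3943) = 116/1613 + (-26)**2*(1/3943) = 116/1613 + 676*(1/3943) = 116/1613 + 676/3943 = 1547776/6360059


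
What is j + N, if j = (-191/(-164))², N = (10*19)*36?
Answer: 184005121/26896 ≈ 6841.4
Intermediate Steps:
N = 6840 (N = 190*36 = 6840)
j = 36481/26896 (j = (-191*(-1/164))² = (191/164)² = 36481/26896 ≈ 1.3564)
j + N = 36481/26896 + 6840 = 184005121/26896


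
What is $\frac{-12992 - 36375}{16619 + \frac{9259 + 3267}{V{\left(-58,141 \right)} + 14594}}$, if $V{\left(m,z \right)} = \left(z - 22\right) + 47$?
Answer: $- \frac{364328460}{122654483} \approx -2.9704$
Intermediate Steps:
$V{\left(m,z \right)} = 25 + z$ ($V{\left(m,z \right)} = \left(-22 + z\right) + 47 = 25 + z$)
$\frac{-12992 - 36375}{16619 + \frac{9259 + 3267}{V{\left(-58,141 \right)} + 14594}} = \frac{-12992 - 36375}{16619 + \frac{9259 + 3267}{\left(25 + 141\right) + 14594}} = - \frac{49367}{16619 + \frac{12526}{166 + 14594}} = - \frac{49367}{16619 + \frac{12526}{14760}} = - \frac{49367}{16619 + 12526 \cdot \frac{1}{14760}} = - \frac{49367}{16619 + \frac{6263}{7380}} = - \frac{49367}{\frac{122654483}{7380}} = \left(-49367\right) \frac{7380}{122654483} = - \frac{364328460}{122654483}$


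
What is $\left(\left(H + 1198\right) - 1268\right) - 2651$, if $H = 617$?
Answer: $-2104$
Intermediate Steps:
$\left(\left(H + 1198\right) - 1268\right) - 2651 = \left(\left(617 + 1198\right) - 1268\right) - 2651 = \left(1815 - 1268\right) - 2651 = 547 - 2651 = -2104$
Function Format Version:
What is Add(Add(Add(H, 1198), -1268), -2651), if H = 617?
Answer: -2104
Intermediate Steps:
Add(Add(Add(H, 1198), -1268), -2651) = Add(Add(Add(617, 1198), -1268), -2651) = Add(Add(1815, -1268), -2651) = Add(547, -2651) = -2104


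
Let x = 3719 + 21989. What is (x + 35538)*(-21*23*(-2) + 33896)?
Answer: 2135158052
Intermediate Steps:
x = 25708
(x + 35538)*(-21*23*(-2) + 33896) = (25708 + 35538)*(-21*23*(-2) + 33896) = 61246*(-483*(-2) + 33896) = 61246*(966 + 33896) = 61246*34862 = 2135158052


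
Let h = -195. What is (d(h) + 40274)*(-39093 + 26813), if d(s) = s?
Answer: -492170120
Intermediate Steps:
(d(h) + 40274)*(-39093 + 26813) = (-195 + 40274)*(-39093 + 26813) = 40079*(-12280) = -492170120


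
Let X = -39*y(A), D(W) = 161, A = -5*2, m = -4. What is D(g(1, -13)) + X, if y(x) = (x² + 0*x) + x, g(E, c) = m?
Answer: -3349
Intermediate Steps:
A = -10
g(E, c) = -4
y(x) = x + x² (y(x) = (x² + 0) + x = x² + x = x + x²)
X = -3510 (X = -(-390)*(1 - 10) = -(-390)*(-9) = -39*90 = -3510)
D(g(1, -13)) + X = 161 - 3510 = -3349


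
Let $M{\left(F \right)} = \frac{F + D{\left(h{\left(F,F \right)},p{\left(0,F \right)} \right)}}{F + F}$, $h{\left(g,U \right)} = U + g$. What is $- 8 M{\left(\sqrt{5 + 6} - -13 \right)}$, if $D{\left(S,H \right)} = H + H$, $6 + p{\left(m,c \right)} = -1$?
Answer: $\frac{48}{79} - \frac{28 \sqrt{11}}{79} \approx -0.56792$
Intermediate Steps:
$p{\left(m,c \right)} = -7$ ($p{\left(m,c \right)} = -6 - 1 = -7$)
$D{\left(S,H \right)} = 2 H$
$M{\left(F \right)} = \frac{-14 + F}{2 F}$ ($M{\left(F \right)} = \frac{F + 2 \left(-7\right)}{F + F} = \frac{F - 14}{2 F} = \left(-14 + F\right) \frac{1}{2 F} = \frac{-14 + F}{2 F}$)
$- 8 M{\left(\sqrt{5 + 6} - -13 \right)} = - 8 \frac{-14 + \left(\sqrt{5 + 6} - -13\right)}{2 \left(\sqrt{5 + 6} - -13\right)} = - 8 \frac{-14 + \left(\sqrt{11} + 13\right)}{2 \left(\sqrt{11} + 13\right)} = - 8 \frac{-14 + \left(13 + \sqrt{11}\right)}{2 \left(13 + \sqrt{11}\right)} = - 8 \frac{-1 + \sqrt{11}}{2 \left(13 + \sqrt{11}\right)} = - \frac{4 \left(-1 + \sqrt{11}\right)}{13 + \sqrt{11}}$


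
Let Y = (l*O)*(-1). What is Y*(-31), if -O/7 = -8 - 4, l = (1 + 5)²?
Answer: 93744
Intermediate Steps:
l = 36 (l = 6² = 36)
O = 84 (O = -7*(-8 - 4) = -7*(-12) = 84)
Y = -3024 (Y = (36*84)*(-1) = 3024*(-1) = -3024)
Y*(-31) = -3024*(-31) = 93744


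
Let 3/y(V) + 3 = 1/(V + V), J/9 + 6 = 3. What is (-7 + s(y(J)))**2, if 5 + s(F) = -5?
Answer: 289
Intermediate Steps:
J = -27 (J = -54 + 9*3 = -54 + 27 = -27)
y(V) = 3/(-3 + 1/(2*V)) (y(V) = 3/(-3 + 1/(V + V)) = 3/(-3 + 1/(2*V)))
s(F) = -10 (s(F) = -5 - 5 = -10)
(-7 + s(y(J)))**2 = (-7 - 10)**2 = (-17)**2 = 289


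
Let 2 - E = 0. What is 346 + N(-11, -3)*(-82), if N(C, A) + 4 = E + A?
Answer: 756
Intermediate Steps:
E = 2 (E = 2 - 1*0 = 2 + 0 = 2)
N(C, A) = -2 + A (N(C, A) = -4 + (2 + A) = -2 + A)
346 + N(-11, -3)*(-82) = 346 + (-2 - 3)*(-82) = 346 - 5*(-82) = 346 + 410 = 756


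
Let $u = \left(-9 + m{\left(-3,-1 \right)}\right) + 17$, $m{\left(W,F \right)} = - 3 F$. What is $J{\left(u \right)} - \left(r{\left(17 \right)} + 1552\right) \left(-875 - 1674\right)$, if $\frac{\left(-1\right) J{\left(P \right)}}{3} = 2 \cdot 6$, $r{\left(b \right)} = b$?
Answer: $3999345$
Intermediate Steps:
$u = 11$ ($u = \left(-9 - -3\right) + 17 = \left(-9 + 3\right) + 17 = -6 + 17 = 11$)
$J{\left(P \right)} = -36$ ($J{\left(P \right)} = - 3 \cdot 2 \cdot 6 = \left(-3\right) 12 = -36$)
$J{\left(u \right)} - \left(r{\left(17 \right)} + 1552\right) \left(-875 - 1674\right) = -36 - \left(17 + 1552\right) \left(-875 - 1674\right) = -36 - 1569 \left(-2549\right) = -36 - -3999381 = -36 + 3999381 = 3999345$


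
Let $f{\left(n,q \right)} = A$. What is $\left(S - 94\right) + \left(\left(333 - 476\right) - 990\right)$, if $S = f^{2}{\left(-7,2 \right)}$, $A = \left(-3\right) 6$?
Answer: $-903$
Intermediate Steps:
$A = -18$
$f{\left(n,q \right)} = -18$
$S = 324$ ($S = \left(-18\right)^{2} = 324$)
$\left(S - 94\right) + \left(\left(333 - 476\right) - 990\right) = \left(324 - 94\right) + \left(\left(333 - 476\right) - 990\right) = 230 - 1133 = -903$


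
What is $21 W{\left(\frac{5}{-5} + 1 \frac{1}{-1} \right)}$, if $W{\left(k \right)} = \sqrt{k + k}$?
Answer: $42 i \approx 42.0 i$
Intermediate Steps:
$W{\left(k \right)} = \sqrt{2} \sqrt{k}$ ($W{\left(k \right)} = \sqrt{2 k} = \sqrt{2} \sqrt{k}$)
$21 W{\left(\frac{5}{-5} + 1 \frac{1}{-1} \right)} = 21 \sqrt{2} \sqrt{\frac{5}{-5} + 1 \frac{1}{-1}} = 21 \sqrt{2} \sqrt{5 \left(- \frac{1}{5}\right) + 1 \left(-1\right)} = 21 \sqrt{2} \sqrt{-1 - 1} = 21 \sqrt{2} \sqrt{-2} = 21 \sqrt{2} i \sqrt{2} = 21 \cdot 2 i = 42 i$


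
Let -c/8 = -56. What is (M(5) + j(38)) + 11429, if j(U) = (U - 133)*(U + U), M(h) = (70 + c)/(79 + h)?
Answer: 25291/6 ≈ 4215.2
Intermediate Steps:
c = 448 (c = -8*(-56) = 448)
M(h) = 518/(79 + h) (M(h) = (70 + 448)/(79 + h) = 518/(79 + h))
j(U) = 2*U*(-133 + U) (j(U) = (-133 + U)*(2*U) = 2*U*(-133 + U))
(M(5) + j(38)) + 11429 = (518/(79 + 5) + 2*38*(-133 + 38)) + 11429 = (518/84 + 2*38*(-95)) + 11429 = (518*(1/84) - 7220) + 11429 = (37/6 - 7220) + 11429 = -43283/6 + 11429 = 25291/6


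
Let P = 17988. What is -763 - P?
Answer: -18751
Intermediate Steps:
-763 - P = -763 - 1*17988 = -763 - 17988 = -18751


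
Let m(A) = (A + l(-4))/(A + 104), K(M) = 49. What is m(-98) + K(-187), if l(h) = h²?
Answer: 106/3 ≈ 35.333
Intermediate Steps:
m(A) = (16 + A)/(104 + A) (m(A) = (A + (-4)²)/(A + 104) = (A + 16)/(104 + A) = (16 + A)/(104 + A))
m(-98) + K(-187) = (16 - 98)/(104 - 98) + 49 = -82/6 + 49 = (⅙)*(-82) + 49 = -41/3 + 49 = 106/3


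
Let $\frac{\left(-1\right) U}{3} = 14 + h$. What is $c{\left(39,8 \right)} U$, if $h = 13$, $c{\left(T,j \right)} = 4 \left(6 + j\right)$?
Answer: $-4536$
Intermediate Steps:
$c{\left(T,j \right)} = 24 + 4 j$
$U = -81$ ($U = - 3 \left(14 + 13\right) = \left(-3\right) 27 = -81$)
$c{\left(39,8 \right)} U = \left(24 + 4 \cdot 8\right) \left(-81\right) = \left(24 + 32\right) \left(-81\right) = 56 \left(-81\right) = -4536$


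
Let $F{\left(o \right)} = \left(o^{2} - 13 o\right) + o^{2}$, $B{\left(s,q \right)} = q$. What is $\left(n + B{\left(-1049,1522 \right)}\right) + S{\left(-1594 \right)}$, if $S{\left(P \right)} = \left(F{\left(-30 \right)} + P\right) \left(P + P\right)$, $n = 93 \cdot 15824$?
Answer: $-426894$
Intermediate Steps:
$n = 1471632$
$F{\left(o \right)} = - 13 o + 2 o^{2}$
$S{\left(P \right)} = 2 P \left(2190 + P\right)$ ($S{\left(P \right)} = \left(- 30 \left(-13 + 2 \left(-30\right)\right) + P\right) \left(P + P\right) = \left(- 30 \left(-13 - 60\right) + P\right) 2 P = \left(\left(-30\right) \left(-73\right) + P\right) 2 P = \left(2190 + P\right) 2 P = 2 P \left(2190 + P\right)$)
$\left(n + B{\left(-1049,1522 \right)}\right) + S{\left(-1594 \right)} = \left(1471632 + 1522\right) + 2 \left(-1594\right) \left(2190 - 1594\right) = 1473154 + 2 \left(-1594\right) 596 = 1473154 - 1900048 = -426894$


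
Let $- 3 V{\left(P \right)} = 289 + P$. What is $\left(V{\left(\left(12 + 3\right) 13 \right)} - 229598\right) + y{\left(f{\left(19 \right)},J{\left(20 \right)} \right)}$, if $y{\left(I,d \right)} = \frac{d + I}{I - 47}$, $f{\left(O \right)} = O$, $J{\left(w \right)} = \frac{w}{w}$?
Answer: $- \frac{4824961}{21} \approx -2.2976 \cdot 10^{5}$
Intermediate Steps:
$J{\left(w \right)} = 1$
$y{\left(I,d \right)} = \frac{I + d}{-47 + I}$
$V{\left(P \right)} = - \frac{289}{3} - \frac{P}{3}$ ($V{\left(P \right)} = - \frac{289 + P}{3} = - \frac{289}{3} - \frac{P}{3}$)
$\left(V{\left(\left(12 + 3\right) 13 \right)} - 229598\right) + y{\left(f{\left(19 \right)},J{\left(20 \right)} \right)} = \left(\left(- \frac{289}{3} - \frac{\left(12 + 3\right) 13}{3}\right) - 229598\right) + \frac{19 + 1}{-47 + 19} = \left(\left(- \frac{289}{3} - \frac{15 \cdot 13}{3}\right) - 229598\right) + \frac{1}{-28} \cdot 20 = \left(\left(- \frac{289}{3} - 65\right) - 229598\right) - \frac{5}{7} = \left(- \frac{484}{3} - 229598\right) - \frac{5}{7} = - \frac{689278}{3} - \frac{5}{7} = - \frac{4824961}{21}$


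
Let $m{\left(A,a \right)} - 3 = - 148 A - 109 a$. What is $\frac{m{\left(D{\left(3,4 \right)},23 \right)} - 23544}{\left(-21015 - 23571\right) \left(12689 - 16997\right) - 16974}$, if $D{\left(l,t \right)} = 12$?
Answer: $- \frac{13912}{96029757} \approx -0.00014487$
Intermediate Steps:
$m{\left(A,a \right)} = 3 - 148 A - 109 a$ ($m{\left(A,a \right)} = 3 - \left(109 a + 148 A\right) = 3 - 148 A - 109 a$)
$\frac{m{\left(D{\left(3,4 \right)},23 \right)} - 23544}{\left(-21015 - 23571\right) \left(12689 - 16997\right) - 16974} = \frac{\left(3 - 1776 - 2507\right) - 23544}{\left(-21015 - 23571\right) \left(12689 - 16997\right) - 16974} = \frac{\left(3 - 1776 - 2507\right) - 23544}{\left(-44586\right) \left(-4308\right) - 16974} = \frac{-4280 - 23544}{192076488 - 16974} = - \frac{27824}{192059514} = \left(-27824\right) \frac{1}{192059514} = - \frac{13912}{96029757}$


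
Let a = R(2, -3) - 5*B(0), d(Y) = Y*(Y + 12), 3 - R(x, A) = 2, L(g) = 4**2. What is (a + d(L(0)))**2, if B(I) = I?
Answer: 201601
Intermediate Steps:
L(g) = 16
R(x, A) = 1 (R(x, A) = 3 - 1*2 = 3 - 2 = 1)
d(Y) = Y*(12 + Y)
a = 1 (a = 1 - 5*0 = 1 + 0 = 1)
(a + d(L(0)))**2 = (1 + 16*(12 + 16))**2 = (1 + 16*28)**2 = (1 + 448)**2 = 449**2 = 201601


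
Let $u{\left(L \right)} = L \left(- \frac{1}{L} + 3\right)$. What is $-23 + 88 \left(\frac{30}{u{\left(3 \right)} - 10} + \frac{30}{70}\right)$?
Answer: $- \frac{9137}{7} \approx -1305.3$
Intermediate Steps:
$u{\left(L \right)} = L \left(3 - \frac{1}{L}\right)$
$-23 + 88 \left(\frac{30}{u{\left(3 \right)} - 10} + \frac{30}{70}\right) = -23 + 88 \left(\frac{30}{\left(-1 + 3 \cdot 3\right) - 10} + \frac{30}{70}\right) = -23 + 88 \left(\frac{30}{\left(-1 + 9\right) - 10} + 30 \cdot \frac{1}{70}\right) = -23 + 88 \left(\frac{30}{8 - 10} + \frac{3}{7}\right) = -23 + 88 \left(\frac{30}{-2} + \frac{3}{7}\right) = -23 + 88 \left(30 \left(- \frac{1}{2}\right) + \frac{3}{7}\right) = -23 + 88 \left(-15 + \frac{3}{7}\right) = -23 + 88 \left(- \frac{102}{7}\right) = -23 - \frac{8976}{7} = - \frac{9137}{7}$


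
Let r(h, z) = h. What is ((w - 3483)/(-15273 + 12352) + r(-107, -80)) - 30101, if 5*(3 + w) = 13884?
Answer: -441184294/14605 ≈ -30208.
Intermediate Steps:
w = 13869/5 (w = -3 + (⅕)*13884 = -3 + 13884/5 = 13869/5 ≈ 2773.8)
((w - 3483)/(-15273 + 12352) + r(-107, -80)) - 30101 = ((13869/5 - 3483)/(-15273 + 12352) - 107) - 30101 = (-3546/5/(-2921) - 107) - 30101 = (-3546/5*(-1/2921) - 107) - 30101 = (3546/14605 - 107) - 30101 = -1559189/14605 - 30101 = -441184294/14605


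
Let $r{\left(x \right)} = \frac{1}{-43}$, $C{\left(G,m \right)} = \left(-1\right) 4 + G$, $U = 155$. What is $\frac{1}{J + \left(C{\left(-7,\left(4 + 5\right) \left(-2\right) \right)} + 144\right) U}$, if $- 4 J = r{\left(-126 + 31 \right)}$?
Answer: $\frac{172}{3545781} \approx 4.8508 \cdot 10^{-5}$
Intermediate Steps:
$C{\left(G,m \right)} = -4 + G$
$r{\left(x \right)} = - \frac{1}{43}$
$J = \frac{1}{172}$ ($J = \left(- \frac{1}{4}\right) \left(- \frac{1}{43}\right) = \frac{1}{172} \approx 0.005814$)
$\frac{1}{J + \left(C{\left(-7,\left(4 + 5\right) \left(-2\right) \right)} + 144\right) U} = \frac{1}{\frac{1}{172} + \left(\left(-4 - 7\right) + 144\right) 155} = \frac{1}{\frac{1}{172} + \left(-11 + 144\right) 155} = \frac{1}{\frac{1}{172} + 133 \cdot 155} = \frac{1}{\frac{1}{172} + 20615} = \frac{1}{\frac{3545781}{172}} = \frac{172}{3545781}$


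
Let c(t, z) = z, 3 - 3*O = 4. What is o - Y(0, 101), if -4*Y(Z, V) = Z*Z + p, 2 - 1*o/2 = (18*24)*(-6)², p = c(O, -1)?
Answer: -124401/4 ≈ -31100.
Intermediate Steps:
O = -⅓ (O = 1 - ⅓*4 = 1 - 4/3 = -⅓ ≈ -0.33333)
p = -1
o = -31100 (o = 4 - 2*18*24*(-6)² = 4 - 864*36 = 4 - 2*15552 = 4 - 31104 = -31100)
Y(Z, V) = ¼ - Z²/4 (Y(Z, V) = -(Z*Z - 1)/4 = -(Z² - 1)/4 = -(-1 + Z²)/4 = ¼ - Z²/4)
o - Y(0, 101) = -31100 - (¼ - ¼*0²) = -31100 - (¼ - ¼*0) = -31100 - (¼ + 0) = -31100 - 1*¼ = -31100 - ¼ = -124401/4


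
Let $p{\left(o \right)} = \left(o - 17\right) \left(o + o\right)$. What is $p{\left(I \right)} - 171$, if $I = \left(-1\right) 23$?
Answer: $1669$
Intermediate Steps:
$I = -23$
$p{\left(o \right)} = 2 o \left(-17 + o\right)$ ($p{\left(o \right)} = \left(-17 + o\right) 2 o = 2 o \left(-17 + o\right)$)
$p{\left(I \right)} - 171 = 2 \left(-23\right) \left(-17 - 23\right) - 171 = 2 \left(-23\right) \left(-40\right) - 171 = 1840 - 171 = 1669$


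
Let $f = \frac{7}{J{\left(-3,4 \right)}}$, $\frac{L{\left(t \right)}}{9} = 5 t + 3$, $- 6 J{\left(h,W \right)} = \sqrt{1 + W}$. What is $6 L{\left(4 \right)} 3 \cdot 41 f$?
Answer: $- \frac{6416172 \sqrt{5}}{5} \approx -2.8694 \cdot 10^{6}$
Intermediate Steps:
$J{\left(h,W \right)} = - \frac{\sqrt{1 + W}}{6}$
$L{\left(t \right)} = 27 + 45 t$ ($L{\left(t \right)} = 9 \left(5 t + 3\right) = 9 \left(3 + 5 t\right) = 27 + 45 t$)
$f = - \frac{42 \sqrt{5}}{5}$ ($f = \frac{7}{\left(- \frac{1}{6}\right) \sqrt{1 + 4}} = \frac{7}{\left(- \frac{1}{6}\right) \sqrt{5}} = 7 \left(- \frac{6 \sqrt{5}}{5}\right) = - \frac{42 \sqrt{5}}{5} \approx -18.783$)
$6 L{\left(4 \right)} 3 \cdot 41 f = 6 \left(27 + 45 \cdot 4\right) 3 \cdot 41 \left(- \frac{42 \sqrt{5}}{5}\right) = 6 \left(27 + 180\right) 3 \cdot 41 \left(- \frac{42 \sqrt{5}}{5}\right) = 6 \cdot 207 \cdot 3 \cdot 41 \left(- \frac{42 \sqrt{5}}{5}\right) = 1242 \cdot 3 \cdot 41 \left(- \frac{42 \sqrt{5}}{5}\right) = 3726 \cdot 41 \left(- \frac{42 \sqrt{5}}{5}\right) = 152766 \left(- \frac{42 \sqrt{5}}{5}\right) = - \frac{6416172 \sqrt{5}}{5}$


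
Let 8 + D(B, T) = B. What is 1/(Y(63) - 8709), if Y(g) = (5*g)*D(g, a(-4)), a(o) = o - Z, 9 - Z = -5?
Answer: 1/8616 ≈ 0.00011606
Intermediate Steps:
Z = 14 (Z = 9 - 1*(-5) = 9 + 5 = 14)
a(o) = -14 + o (a(o) = o - 1*14 = o - 14 = -14 + o)
D(B, T) = -8 + B
Y(g) = 5*g*(-8 + g) (Y(g) = (5*g)*(-8 + g) = 5*g*(-8 + g))
1/(Y(63) - 8709) = 1/(5*63*(-8 + 63) - 8709) = 1/(5*63*55 - 8709) = 1/(17325 - 8709) = 1/8616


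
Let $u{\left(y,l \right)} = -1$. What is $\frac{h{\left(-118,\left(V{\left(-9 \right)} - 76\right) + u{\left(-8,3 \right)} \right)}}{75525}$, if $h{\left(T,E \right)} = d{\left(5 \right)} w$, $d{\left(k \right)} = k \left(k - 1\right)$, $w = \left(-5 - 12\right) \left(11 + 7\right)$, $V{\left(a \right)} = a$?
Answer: $- \frac{408}{5035} \approx -0.081033$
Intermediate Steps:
$w = -306$ ($w = \left(-17\right) 18 = -306$)
$d{\left(k \right)} = k \left(-1 + k\right)$
$h{\left(T,E \right)} = -6120$ ($h{\left(T,E \right)} = 5 \left(-1 + 5\right) \left(-306\right) = 5 \cdot 4 \left(-306\right) = 20 \left(-306\right) = -6120$)
$\frac{h{\left(-118,\left(V{\left(-9 \right)} - 76\right) + u{\left(-8,3 \right)} \right)}}{75525} = - \frac{6120}{75525} = \left(-6120\right) \frac{1}{75525} = - \frac{408}{5035}$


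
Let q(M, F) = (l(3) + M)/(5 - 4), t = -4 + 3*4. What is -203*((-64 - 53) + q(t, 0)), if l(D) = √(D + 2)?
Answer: 22127 - 203*√5 ≈ 21673.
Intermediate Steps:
l(D) = √(2 + D)
t = 8 (t = -4 + 12 = 8)
q(M, F) = M + √5 (q(M, F) = (√(2 + 3) + M)/(5 - 4) = (√5 + M)/1 = (M + √5)*1 = M + √5)
-203*((-64 - 53) + q(t, 0)) = -203*((-64 - 53) + (8 + √5)) = -203*(-117 + (8 + √5)) = -203*(-109 + √5) = 22127 - 203*√5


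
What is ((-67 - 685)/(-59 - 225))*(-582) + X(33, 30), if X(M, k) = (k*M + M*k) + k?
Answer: 33294/71 ≈ 468.93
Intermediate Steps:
X(M, k) = k + 2*M*k (X(M, k) = (M*k + M*k) + k = 2*M*k + k = k + 2*M*k)
((-67 - 685)/(-59 - 225))*(-582) + X(33, 30) = ((-67 - 685)/(-59 - 225))*(-582) + 30*(1 + 2*33) = -752/(-284)*(-582) + 30*(1 + 66) = -752*(-1/284)*(-582) + 30*67 = (188/71)*(-582) + 2010 = -109416/71 + 2010 = 33294/71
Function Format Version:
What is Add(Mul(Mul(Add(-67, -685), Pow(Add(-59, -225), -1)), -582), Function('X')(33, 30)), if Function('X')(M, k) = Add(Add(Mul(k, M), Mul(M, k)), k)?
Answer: Rational(33294, 71) ≈ 468.93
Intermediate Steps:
Function('X')(M, k) = Add(k, Mul(2, M, k)) (Function('X')(M, k) = Add(Add(Mul(M, k), Mul(M, k)), k) = Add(Mul(2, M, k), k) = Add(k, Mul(2, M, k)))
Add(Mul(Mul(Add(-67, -685), Pow(Add(-59, -225), -1)), -582), Function('X')(33, 30)) = Add(Mul(Mul(Add(-67, -685), Pow(Add(-59, -225), -1)), -582), Mul(30, Add(1, Mul(2, 33)))) = Add(Mul(Mul(-752, Pow(-284, -1)), -582), Mul(30, Add(1, 66))) = Add(Mul(Mul(-752, Rational(-1, 284)), -582), Mul(30, 67)) = Add(Mul(Rational(188, 71), -582), 2010) = Add(Rational(-109416, 71), 2010) = Rational(33294, 71)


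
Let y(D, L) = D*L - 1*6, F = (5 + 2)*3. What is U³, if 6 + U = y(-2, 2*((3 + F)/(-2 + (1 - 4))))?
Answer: 46656/125 ≈ 373.25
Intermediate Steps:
F = 21 (F = 7*3 = 21)
y(D, L) = -6 + D*L (y(D, L) = D*L - 6 = -6 + D*L)
U = 36/5 (U = -6 + (-6 - 4*(3 + 21)/(-2 + (1 - 4))) = -6 + (-6 - 4*24/(-2 - 3)) = -6 + (-6 - 4*24/(-5)) = -6 + (-6 - 4*24*(-⅕)) = -6 + (-6 - 4*(-24)/5) = -6 + (-6 - 2*(-48/5)) = -6 + (-6 + 96/5) = -6 + 66/5 = 36/5 ≈ 7.2000)
U³ = (36/5)³ = 46656/125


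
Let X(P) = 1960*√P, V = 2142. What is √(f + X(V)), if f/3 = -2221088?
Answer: 2*√(-1665816 + 1470*√238) ≈ 2563.7*I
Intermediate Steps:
f = -6663264 (f = 3*(-2221088) = -6663264)
√(f + X(V)) = √(-6663264 + 1960*√2142) = √(-6663264 + 1960*(3*√238)) = √(-6663264 + 5880*√238)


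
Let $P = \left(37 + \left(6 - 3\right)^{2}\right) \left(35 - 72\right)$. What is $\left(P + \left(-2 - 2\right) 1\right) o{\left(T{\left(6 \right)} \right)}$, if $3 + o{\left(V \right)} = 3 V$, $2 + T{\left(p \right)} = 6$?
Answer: $-15354$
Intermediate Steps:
$T{\left(p \right)} = 4$ ($T{\left(p \right)} = -2 + 6 = 4$)
$o{\left(V \right)} = -3 + 3 V$
$P = -1702$ ($P = \left(37 + 3^{2}\right) \left(-37\right) = \left(37 + 9\right) \left(-37\right) = 46 \left(-37\right) = -1702$)
$\left(P + \left(-2 - 2\right) 1\right) o{\left(T{\left(6 \right)} \right)} = \left(-1702 + \left(-2 - 2\right) 1\right) \left(-3 + 3 \cdot 4\right) = \left(-1702 - 4\right) \left(-3 + 12\right) = \left(-1702 - 4\right) 9 = \left(-1706\right) 9 = -15354$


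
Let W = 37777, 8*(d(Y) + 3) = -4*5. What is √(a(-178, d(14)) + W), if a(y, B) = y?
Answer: √37599 ≈ 193.90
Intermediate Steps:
d(Y) = -11/2 (d(Y) = -3 + (-4*5)/8 = -3 + (⅛)*(-20) = -3 - 5/2 = -11/2)
√(a(-178, d(14)) + W) = √(-178 + 37777) = √37599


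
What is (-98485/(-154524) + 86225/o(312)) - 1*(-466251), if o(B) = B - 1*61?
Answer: 18097137902159/38785524 ≈ 4.6660e+5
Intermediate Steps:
o(B) = -61 + B (o(B) = B - 61 = -61 + B)
(-98485/(-154524) + 86225/o(312)) - 1*(-466251) = (-98485/(-154524) + 86225/(-61 + 312)) - 1*(-466251) = (-98485*(-1/154524) + 86225/251) + 466251 = (98485/154524 + 86225*(1/251)) + 466251 = (98485/154524 + 86225/251) + 466251 = 13348551635/38785524 + 466251 = 18097137902159/38785524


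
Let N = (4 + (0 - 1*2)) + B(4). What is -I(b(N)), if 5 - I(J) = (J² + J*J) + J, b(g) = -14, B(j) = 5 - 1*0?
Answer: 373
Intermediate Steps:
B(j) = 5 (B(j) = 5 + 0 = 5)
N = 7 (N = (4 + (0 - 1*2)) + 5 = (4 + (0 - 2)) + 5 = (4 - 2) + 5 = 2 + 5 = 7)
I(J) = 5 - J - 2*J² (I(J) = 5 - ((J² + J*J) + J) = 5 - ((J² + J²) + J) = 5 - (2*J² + J) = 5 - (J + 2*J²) = 5 + (-J - 2*J²) = 5 - J - 2*J²)
-I(b(N)) = -(5 - 1*(-14) - 2*(-14)²) = -(5 + 14 - 2*196) = -(5 + 14 - 392) = -1*(-373) = 373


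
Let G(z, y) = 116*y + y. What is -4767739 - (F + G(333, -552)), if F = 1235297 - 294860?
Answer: -5643592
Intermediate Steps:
F = 940437
G(z, y) = 117*y
-4767739 - (F + G(333, -552)) = -4767739 - (940437 + 117*(-552)) = -4767739 - (940437 - 64584) = -4767739 - 1*875853 = -4767739 - 875853 = -5643592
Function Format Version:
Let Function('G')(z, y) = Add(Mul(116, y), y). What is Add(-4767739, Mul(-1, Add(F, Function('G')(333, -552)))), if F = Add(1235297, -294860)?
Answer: -5643592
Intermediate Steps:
F = 940437
Function('G')(z, y) = Mul(117, y)
Add(-4767739, Mul(-1, Add(F, Function('G')(333, -552)))) = Add(-4767739, Mul(-1, Add(940437, Mul(117, -552)))) = Add(-4767739, Mul(-1, Add(940437, -64584))) = Add(-4767739, Mul(-1, 875853)) = Add(-4767739, -875853) = -5643592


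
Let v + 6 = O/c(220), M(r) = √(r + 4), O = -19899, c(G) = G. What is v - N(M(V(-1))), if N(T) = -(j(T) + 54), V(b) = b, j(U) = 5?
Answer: -749/20 ≈ -37.450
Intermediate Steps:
M(r) = √(4 + r)
v = -1929/20 (v = -6 - 19899/220 = -6 - 19899*1/220 = -6 - 1809/20 = -1929/20 ≈ -96.450)
N(T) = -59 (N(T) = -(5 + 54) = -1*59 = -59)
v - N(M(V(-1))) = -1929/20 - 1*(-59) = -1929/20 + 59 = -749/20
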